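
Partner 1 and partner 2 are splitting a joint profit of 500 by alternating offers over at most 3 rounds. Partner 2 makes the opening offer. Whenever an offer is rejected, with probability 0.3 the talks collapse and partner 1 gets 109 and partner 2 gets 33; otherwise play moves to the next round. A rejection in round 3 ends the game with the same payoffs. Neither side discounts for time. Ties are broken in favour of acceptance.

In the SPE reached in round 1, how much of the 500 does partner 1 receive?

By backward induction:
Round 3 (partner 2 proposes): partner 1 gets 109 if talks fail, so partner 2 offers 109 and keeps 391.
Round 2 (partner 1 proposes): rejecting gives partner 2 an expected 0.7 × 391 + 0.3 × 33 = 283.6; partner 1 offers that and keeps 216.4.
Round 1 (partner 2 proposes): rejecting gives partner 1 an expected 0.7 × 216.4 + 0.3 × 109 = 184.18, so partner 2 offers 184.18, keeping 315.82.

184.18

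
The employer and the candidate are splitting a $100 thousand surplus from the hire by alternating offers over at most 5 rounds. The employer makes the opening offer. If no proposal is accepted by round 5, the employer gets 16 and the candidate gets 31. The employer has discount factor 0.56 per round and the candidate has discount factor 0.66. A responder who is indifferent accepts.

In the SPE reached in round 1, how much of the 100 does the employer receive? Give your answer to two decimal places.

55.99

Round 5 (the employer proposes): the candidate gets 31 if talks fail, so the employer offers 31 and keeps 69.
Round 4 (the candidate proposes): the employer can get 69 next round, worth 0.56 × 69 = 38.64 now, so the candidate offers 38.64, keeping 61.36.
Round 3 (the employer proposes): the candidate can get 61.36 next round, worth 0.66 × 61.36 = 40.4976 now. The employer offers 40.4976 and keeps 100 − 40.4976 = 59.5024.
Round 2 (the candidate proposes): the employer can get 59.5024 next round, worth 0.56 × 59.5024 = 33.321344 now, so the candidate offers 33.321344, keeping 66.678656.
Round 1 (the employer proposes): the candidate can get 66.678656 next round, worth 0.66 × 66.678656 = 44.00791296 now, so the employer offers 44.00791296, keeping 55.99208704.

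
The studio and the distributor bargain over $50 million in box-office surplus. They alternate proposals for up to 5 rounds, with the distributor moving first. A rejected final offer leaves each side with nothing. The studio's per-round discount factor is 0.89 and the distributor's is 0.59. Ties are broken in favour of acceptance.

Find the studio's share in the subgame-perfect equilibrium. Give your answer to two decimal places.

Round 5 (the distributor proposes): the studio will accept anything ≥ 0, so the distributor offers 0 and keeps 50.
Round 4 (the studio proposes): the distributor can get 50 next round, worth 0.59 × 50 = 29.5 now. The studio offers 29.5 and keeps 50 − 29.5 = 20.5.
Round 3 (the distributor proposes): the studio can get 20.5 next round, worth 0.89 × 20.5 = 18.245 now; the distributor offers that and keeps 31.755.
Round 2 (the studio proposes): the distributor can get 31.755 next round, worth 0.59 × 31.755 = 18.73545 now; the studio offers that and keeps 31.26455.
Round 1 (the distributor proposes): the studio can get 31.26455 next round, worth 0.89 × 31.26455 = 27.8254495 now, so the distributor offers 27.8254495, keeping 22.1745505.

27.83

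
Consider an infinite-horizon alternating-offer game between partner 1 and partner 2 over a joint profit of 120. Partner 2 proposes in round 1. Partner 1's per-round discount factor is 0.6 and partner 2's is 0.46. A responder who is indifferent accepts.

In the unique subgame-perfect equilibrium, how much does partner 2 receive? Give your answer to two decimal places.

In a stationary SPE each proposer offers the other exactly their discounted continuation value.
If partner 2 keeps x when proposing and partner 1 keeps y when proposing, then x = 120 − 0.6y and y = 120 − 0.46x.
Solving: x = 120(1 − 0.6) / (1 − 0.46·0.6) = 48 / 0.724 ≈ 66.2983.
Partner 1 gets 120 − 66.2983 ≈ 53.7017.

66.30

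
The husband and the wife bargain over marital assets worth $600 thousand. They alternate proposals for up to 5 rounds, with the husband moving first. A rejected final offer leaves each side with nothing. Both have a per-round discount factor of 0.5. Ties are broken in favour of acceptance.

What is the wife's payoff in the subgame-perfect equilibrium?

Round 5 (the husband proposes): rejection yields 0 for the wife; the husband offers 0 and keeps 600.
Round 4 (the wife proposes): the husband can get 600 next round, worth 0.5 × 600 = 300 now. The wife offers 300 and keeps 600 − 300 = 300.
Round 3 (the husband proposes): the wife can get 300 next round, worth 0.5 × 300 = 150 now, so the husband offers 150, keeping 450.
Round 2 (the wife proposes): the husband can get 450 next round, worth 0.5 × 450 = 225 now. The wife offers 225 and keeps 600 − 225 = 375.
Round 1 (the husband proposes): the wife can get 375 next round, worth 0.5 × 375 = 187.5 now; the husband offers that and keeps 412.5.

187.5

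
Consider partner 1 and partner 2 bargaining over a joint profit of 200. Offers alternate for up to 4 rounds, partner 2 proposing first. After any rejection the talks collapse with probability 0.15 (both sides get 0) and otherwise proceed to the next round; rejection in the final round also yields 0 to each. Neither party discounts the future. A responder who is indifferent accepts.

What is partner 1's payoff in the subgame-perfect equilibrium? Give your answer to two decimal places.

Round 4 (partner 1 proposes): rejection yields 0 for partner 2; partner 1 offers 0 and keeps 200.
Round 3 (partner 2 proposes): rejecting gives partner 1 an expected 0.85 × 200 = 170; partner 2 offers that and keeps 30.
Round 2 (partner 1 proposes): rejecting gives partner 2 an expected 0.85 × 30 = 25.5; partner 1 offers that and keeps 174.5.
Round 1 (partner 2 proposes): rejecting gives partner 1 an expected 0.85 × 174.5 = 148.325; partner 2 offers that and keeps 51.675.

148.33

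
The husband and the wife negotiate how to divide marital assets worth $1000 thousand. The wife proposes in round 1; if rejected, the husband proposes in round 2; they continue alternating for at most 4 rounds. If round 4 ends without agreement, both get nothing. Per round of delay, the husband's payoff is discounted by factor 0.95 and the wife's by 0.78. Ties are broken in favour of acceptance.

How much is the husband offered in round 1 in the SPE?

912.95

Round 4 (the husband proposes): rejection yields 0 for the wife; the husband offers 0 and keeps 1000.
Round 3 (the wife proposes): the husband can get 1000 next round, worth 0.95 × 1000 = 950 now, so the wife offers 950, keeping 50.
Round 2 (the husband proposes): the wife can get 50 next round, worth 0.78 × 50 = 39 now; the husband offers that and keeps 961.
Round 1 (the wife proposes): the husband can get 961 next round, worth 0.95 × 961 = 912.95 now. The wife offers 912.95 and keeps 1000 − 912.95 = 87.05.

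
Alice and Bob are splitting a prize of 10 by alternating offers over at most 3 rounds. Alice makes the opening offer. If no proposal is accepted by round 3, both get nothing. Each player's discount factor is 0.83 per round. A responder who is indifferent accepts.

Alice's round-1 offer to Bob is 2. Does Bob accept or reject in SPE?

Round 3 (Alice proposes): rejection yields 0 for Bob; Alice offers 0 and keeps 10.
Round 2 (Bob proposes): Alice can get 10 next round, worth 0.83 × 10 = 8.3 now, so Bob offers 8.3, keeping 1.7.
So by rejecting in round 1, Bob gets 1.7 next round, worth 0.83 × 1.7 = 1.411 now.
Offer 2 ≥ 1.411, so Bob accepts.

Accept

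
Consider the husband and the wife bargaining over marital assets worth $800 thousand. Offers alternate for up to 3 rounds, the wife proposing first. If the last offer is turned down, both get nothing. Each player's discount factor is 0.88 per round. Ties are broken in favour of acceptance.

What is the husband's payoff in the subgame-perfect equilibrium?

84.48

Round 3 (the wife proposes): the husband will accept anything ≥ 0, so the wife offers 0 and keeps 800.
Round 2 (the husband proposes): the wife can get 800 next round, worth 0.88 × 800 = 704 now. The husband offers 704 and keeps 800 − 704 = 96.
Round 1 (the wife proposes): the husband can get 96 next round, worth 0.88 × 96 = 84.48 now, so the wife offers 84.48, keeping 715.52.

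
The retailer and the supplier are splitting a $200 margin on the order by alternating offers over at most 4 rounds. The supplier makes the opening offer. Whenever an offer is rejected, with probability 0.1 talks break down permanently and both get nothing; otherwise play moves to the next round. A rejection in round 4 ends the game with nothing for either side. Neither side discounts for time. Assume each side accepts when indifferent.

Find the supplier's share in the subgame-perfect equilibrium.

By backward induction:
Round 4 (the retailer proposes): rejection yields 0 for the supplier; the retailer offers 0 and keeps 200.
Round 3 (the supplier proposes): rejecting gives the retailer an expected 0.9 × 200 = 180, so the supplier offers 180, keeping 20.
Round 2 (the retailer proposes): rejecting gives the supplier an expected 0.9 × 20 = 18, so the retailer offers 18, keeping 182.
Round 1 (the supplier proposes): rejecting gives the retailer an expected 0.9 × 182 = 163.8, so the supplier offers 163.8, keeping 36.2.

36.2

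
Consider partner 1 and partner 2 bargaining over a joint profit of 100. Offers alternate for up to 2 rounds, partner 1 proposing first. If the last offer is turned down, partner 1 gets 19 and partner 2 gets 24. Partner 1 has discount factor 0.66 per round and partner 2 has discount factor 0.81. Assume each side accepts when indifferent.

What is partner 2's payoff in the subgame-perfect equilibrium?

Round 2 (partner 2 proposes): partner 1 gets 19 if talks fail, so partner 2 offers 19 and keeps 81.
Round 1 (partner 1 proposes): partner 2 can get 81 next round, worth 0.81 × 81 = 65.61 now. Partner 1 offers 65.61 and keeps 100 − 65.61 = 34.39.

65.61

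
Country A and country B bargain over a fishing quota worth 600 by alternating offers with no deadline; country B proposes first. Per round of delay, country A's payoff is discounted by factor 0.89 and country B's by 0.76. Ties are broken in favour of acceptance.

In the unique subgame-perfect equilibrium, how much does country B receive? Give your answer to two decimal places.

203.96

In a stationary SPE each proposer offers the other exactly their discounted continuation value.
If country B keeps x when proposing and country A keeps y when proposing, then x = 600 − 0.89y and y = 600 − 0.76x.
Solving: x = 600(1 − 0.89) / (1 − 0.76·0.89) = 66 / 0.3236 ≈ 203.9555.
Country A gets 600 − 203.9555 ≈ 396.0445.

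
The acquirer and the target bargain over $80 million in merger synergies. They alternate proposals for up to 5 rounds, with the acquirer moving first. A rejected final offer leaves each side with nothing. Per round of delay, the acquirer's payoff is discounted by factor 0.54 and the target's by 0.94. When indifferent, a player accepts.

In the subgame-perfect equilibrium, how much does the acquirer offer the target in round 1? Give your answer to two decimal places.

Round 5 (the acquirer proposes): the target will accept anything ≥ 0, so the acquirer offers 0 and keeps 80.
Round 4 (the target proposes): the acquirer can get 80 next round, worth 0.54 × 80 = 43.2 now. The target offers 43.2 and keeps 80 − 43.2 = 36.8.
Round 3 (the acquirer proposes): the target can get 36.8 next round, worth 0.94 × 36.8 = 34.592 now; the acquirer offers that and keeps 45.408.
Round 2 (the target proposes): the acquirer can get 45.408 next round, worth 0.54 × 45.408 = 24.52032 now, so the target offers 24.52032, keeping 55.47968.
Round 1 (the acquirer proposes): the target can get 55.47968 next round, worth 0.94 × 55.47968 = 52.1508992 now; the acquirer offers that and keeps 27.8491008.

52.15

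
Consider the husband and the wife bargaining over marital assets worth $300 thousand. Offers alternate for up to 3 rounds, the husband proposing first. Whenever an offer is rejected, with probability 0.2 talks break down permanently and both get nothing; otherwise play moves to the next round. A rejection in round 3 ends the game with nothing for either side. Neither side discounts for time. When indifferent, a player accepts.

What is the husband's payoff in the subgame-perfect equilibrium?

By backward induction:
Round 3 (the husband proposes): the wife will accept anything ≥ 0, so the husband offers 0 and keeps 300.
Round 2 (the wife proposes): rejecting gives the husband an expected 0.8 × 300 = 240. The wife offers 240 and keeps 300 − 240 = 60.
Round 1 (the husband proposes): rejecting gives the wife an expected 0.8 × 60 = 48, so the husband offers 48, keeping 252.

252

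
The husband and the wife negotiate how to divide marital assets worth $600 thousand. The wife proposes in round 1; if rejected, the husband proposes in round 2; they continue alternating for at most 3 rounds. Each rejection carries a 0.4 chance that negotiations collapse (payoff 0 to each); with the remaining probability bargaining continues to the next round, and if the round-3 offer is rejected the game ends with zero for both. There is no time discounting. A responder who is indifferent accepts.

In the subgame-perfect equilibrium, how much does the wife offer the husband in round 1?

Round 3 (the wife proposes): the husband will accept anything ≥ 0, so the wife offers 0 and keeps 600.
Round 2 (the husband proposes): rejecting gives the wife an expected 0.6 × 600 = 360; the husband offers that and keeps 240.
Round 1 (the wife proposes): rejecting gives the husband an expected 0.6 × 240 = 144; the wife offers that and keeps 456.

144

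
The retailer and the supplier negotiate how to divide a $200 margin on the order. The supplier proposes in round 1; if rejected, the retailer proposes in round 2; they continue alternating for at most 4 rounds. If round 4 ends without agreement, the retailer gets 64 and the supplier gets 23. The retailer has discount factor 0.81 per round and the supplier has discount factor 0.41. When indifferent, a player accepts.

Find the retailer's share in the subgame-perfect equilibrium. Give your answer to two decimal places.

Round 4 (the retailer proposes): the supplier gets 23 if talks fail, so the retailer offers 23 and keeps 177.
Round 3 (the supplier proposes): the retailer can get 177 next round, worth 0.81 × 177 = 143.37 now. The supplier offers 143.37 and keeps 200 − 143.37 = 56.63.
Round 2 (the retailer proposes): the supplier can get 56.63 next round, worth 0.41 × 56.63 = 23.2183 now; the retailer offers that and keeps 176.7817.
Round 1 (the supplier proposes): the retailer can get 176.7817 next round, worth 0.81 × 176.7817 = 143.193177 now, so the supplier offers 143.193177, keeping 56.806823.

143.19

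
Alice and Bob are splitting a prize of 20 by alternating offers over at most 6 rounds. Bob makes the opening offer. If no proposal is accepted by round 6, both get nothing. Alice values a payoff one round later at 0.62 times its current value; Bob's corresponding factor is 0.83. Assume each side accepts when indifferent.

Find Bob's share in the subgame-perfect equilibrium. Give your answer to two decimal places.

13.52

Round 6 (Alice proposes): Bob will accept anything ≥ 0, so Alice offers 0 and keeps 20.
Round 5 (Bob proposes): Alice can get 20 next round, worth 0.62 × 20 = 12.4 now; Bob offers that and keeps 7.6.
Round 4 (Alice proposes): Bob can get 7.6 next round, worth 0.83 × 7.6 = 6.308 now; Alice offers that and keeps 13.692.
Round 3 (Bob proposes): Alice can get 13.692 next round, worth 0.62 × 13.692 = 8.48904 now. Bob offers 8.48904 and keeps 20 − 8.48904 = 11.51096.
Round 2 (Alice proposes): Bob can get 11.51096 next round, worth 0.83 × 11.51096 = 9.5540968 now; Alice offers that and keeps 10.4459032.
Round 1 (Bob proposes): Alice can get 10.4459032 next round, worth 0.62 × 10.4459032 = 6.476459984 now. Bob offers 6.476459984 and keeps 20 − 6.476459984 = 13.523540016.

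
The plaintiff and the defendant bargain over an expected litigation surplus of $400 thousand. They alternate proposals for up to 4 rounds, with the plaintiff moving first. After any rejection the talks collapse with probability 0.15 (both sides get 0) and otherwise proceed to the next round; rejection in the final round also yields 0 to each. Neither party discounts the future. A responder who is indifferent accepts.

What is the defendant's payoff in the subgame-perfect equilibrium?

By backward induction:
Round 4 (the defendant proposes): the plaintiff will accept anything ≥ 0, so the defendant offers 0 and keeps 400.
Round 3 (the plaintiff proposes): rejecting gives the defendant an expected 0.85 × 400 = 340; the plaintiff offers that and keeps 60.
Round 2 (the defendant proposes): rejecting gives the plaintiff an expected 0.85 × 60 = 51. The defendant offers 51 and keeps 400 − 51 = 349.
Round 1 (the plaintiff proposes): rejecting gives the defendant an expected 0.85 × 349 = 296.65. The plaintiff offers 296.65 and keeps 400 − 296.65 = 103.35.

296.65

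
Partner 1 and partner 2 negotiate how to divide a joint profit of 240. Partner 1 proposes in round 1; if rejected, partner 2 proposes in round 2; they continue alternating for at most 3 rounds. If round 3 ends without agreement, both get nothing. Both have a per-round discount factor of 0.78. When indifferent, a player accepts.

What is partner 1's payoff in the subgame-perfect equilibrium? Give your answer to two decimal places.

198.82

Solve by backward induction from round 3.
Round 3 (partner 1 proposes): partner 2 will accept anything ≥ 0, so partner 1 offers 0 and keeps 240.
Round 2 (partner 2 proposes): partner 1 can get 240 next round, worth 0.78 × 240 = 187.2 now; partner 2 offers that and keeps 52.8.
Round 1 (partner 1 proposes): partner 2 can get 52.8 next round, worth 0.78 × 52.8 = 41.184 now, so partner 1 offers 41.184, keeping 198.816.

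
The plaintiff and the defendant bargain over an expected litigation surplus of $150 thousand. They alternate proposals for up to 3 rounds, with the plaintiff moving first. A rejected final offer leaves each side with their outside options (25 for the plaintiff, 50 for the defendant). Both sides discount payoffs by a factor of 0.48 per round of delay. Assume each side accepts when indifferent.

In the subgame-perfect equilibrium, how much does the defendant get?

48.96

Round 3 (the plaintiff proposes): the defendant gets 50 if talks fail, so the plaintiff offers 50 and keeps 100.
Round 2 (the defendant proposes): the plaintiff can get 100 next round, worth 0.48 × 100 = 48 now. The defendant offers 48 and keeps 150 − 48 = 102.
Round 1 (the plaintiff proposes): the defendant can get 102 next round, worth 0.48 × 102 = 48.96 now, so the plaintiff offers 48.96, keeping 101.04.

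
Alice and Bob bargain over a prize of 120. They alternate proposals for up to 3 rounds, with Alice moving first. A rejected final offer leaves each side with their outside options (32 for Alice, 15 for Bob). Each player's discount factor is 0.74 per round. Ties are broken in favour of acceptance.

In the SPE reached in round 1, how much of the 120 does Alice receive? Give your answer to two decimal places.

Work backward from the last round.
Round 3 (Alice proposes): Bob gets 15 if talks fail, so Alice offers 15 and keeps 105.
Round 2 (Bob proposes): Alice can get 105 next round, worth 0.74 × 105 = 77.7 now. Bob offers 77.7 and keeps 120 − 77.7 = 42.3.
Round 1 (Alice proposes): Bob can get 42.3 next round, worth 0.74 × 42.3 = 31.302 now. Alice offers 31.302 and keeps 120 − 31.302 = 88.698.

88.70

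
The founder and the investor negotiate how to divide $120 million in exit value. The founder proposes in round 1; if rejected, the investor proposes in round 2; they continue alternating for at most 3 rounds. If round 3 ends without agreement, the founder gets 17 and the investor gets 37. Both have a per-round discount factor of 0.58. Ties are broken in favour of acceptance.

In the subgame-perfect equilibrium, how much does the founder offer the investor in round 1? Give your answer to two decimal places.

41.68

Solve by backward induction from round 3.
Round 3 (the founder proposes): the investor gets 37 if talks fail, so the founder offers 37 and keeps 83.
Round 2 (the investor proposes): the founder can get 83 next round, worth 0.58 × 83 = 48.14 now, so the investor offers 48.14, keeping 71.86.
Round 1 (the founder proposes): the investor can get 71.86 next round, worth 0.58 × 71.86 = 41.6788 now, so the founder offers 41.6788, keeping 78.3212.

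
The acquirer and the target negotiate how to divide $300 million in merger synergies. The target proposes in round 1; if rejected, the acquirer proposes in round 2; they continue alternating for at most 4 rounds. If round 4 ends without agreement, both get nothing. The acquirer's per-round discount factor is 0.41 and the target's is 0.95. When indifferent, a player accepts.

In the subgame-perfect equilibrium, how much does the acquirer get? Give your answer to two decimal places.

54.06

By backward induction:
Round 4 (the acquirer proposes): the target will accept anything ≥ 0, so the acquirer offers 0 and keeps 300.
Round 3 (the target proposes): the acquirer can get 300 next round, worth 0.41 × 300 = 123 now. The target offers 123 and keeps 300 − 123 = 177.
Round 2 (the acquirer proposes): the target can get 177 next round, worth 0.95 × 177 = 168.15 now. The acquirer offers 168.15 and keeps 300 − 168.15 = 131.85.
Round 1 (the target proposes): the acquirer can get 131.85 next round, worth 0.41 × 131.85 = 54.0585 now, so the target offers 54.0585, keeping 245.9415.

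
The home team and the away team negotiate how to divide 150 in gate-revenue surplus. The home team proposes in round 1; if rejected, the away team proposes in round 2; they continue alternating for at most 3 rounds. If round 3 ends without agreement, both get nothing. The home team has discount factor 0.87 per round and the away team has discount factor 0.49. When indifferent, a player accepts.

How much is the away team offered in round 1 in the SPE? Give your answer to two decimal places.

9.56

Round 3 (the home team proposes): rejection yields 0 for the away team; the home team offers 0 and keeps 150.
Round 2 (the away team proposes): the home team can get 150 next round, worth 0.87 × 150 = 130.5 now. The away team offers 130.5 and keeps 150 − 130.5 = 19.5.
Round 1 (the home team proposes): the away team can get 19.5 next round, worth 0.49 × 19.5 = 9.555 now; the home team offers that and keeps 140.445.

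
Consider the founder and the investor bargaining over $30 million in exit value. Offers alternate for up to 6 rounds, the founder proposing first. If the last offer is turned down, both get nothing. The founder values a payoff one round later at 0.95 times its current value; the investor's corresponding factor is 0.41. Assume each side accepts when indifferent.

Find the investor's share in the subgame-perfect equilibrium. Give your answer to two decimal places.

Round 6 (the investor proposes): the founder will accept anything ≥ 0, so the investor offers 0 and keeps 30.
Round 5 (the founder proposes): the investor can get 30 next round, worth 0.41 × 30 = 12.3 now; the founder offers that and keeps 17.7.
Round 4 (the investor proposes): the founder can get 17.7 next round, worth 0.95 × 17.7 = 16.815 now; the investor offers that and keeps 13.185.
Round 3 (the founder proposes): the investor can get 13.185 next round, worth 0.41 × 13.185 = 5.40585 now. The founder offers 5.40585 and keeps 30 − 5.40585 = 24.59415.
Round 2 (the investor proposes): the founder can get 24.59415 next round, worth 0.95 × 24.59415 = 23.3644425 now. The investor offers 23.3644425 and keeps 30 − 23.3644425 = 6.6355575.
Round 1 (the founder proposes): the investor can get 6.6355575 next round, worth 0.41 × 6.6355575 = 2.720578575 now. The founder offers 2.720578575 and keeps 30 − 2.720578575 = 27.279421425.

2.72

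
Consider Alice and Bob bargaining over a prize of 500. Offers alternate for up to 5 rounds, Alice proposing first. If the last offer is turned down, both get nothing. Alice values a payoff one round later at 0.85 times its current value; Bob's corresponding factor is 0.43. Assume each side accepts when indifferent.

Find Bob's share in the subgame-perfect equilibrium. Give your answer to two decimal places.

Solve by backward induction from round 5.
Round 5 (Alice proposes): Bob will accept anything ≥ 0, so Alice offers 0 and keeps 500.
Round 4 (Bob proposes): Alice can get 500 next round, worth 0.85 × 500 = 425 now; Bob offers that and keeps 75.
Round 3 (Alice proposes): Bob can get 75 next round, worth 0.43 × 75 = 32.25 now. Alice offers 32.25 and keeps 500 − 32.25 = 467.75.
Round 2 (Bob proposes): Alice can get 467.75 next round, worth 0.85 × 467.75 = 397.5875 now, so Bob offers 397.5875, keeping 102.4125.
Round 1 (Alice proposes): Bob can get 102.4125 next round, worth 0.43 × 102.4125 = 44.037375 now; Alice offers that and keeps 455.962625.

44.04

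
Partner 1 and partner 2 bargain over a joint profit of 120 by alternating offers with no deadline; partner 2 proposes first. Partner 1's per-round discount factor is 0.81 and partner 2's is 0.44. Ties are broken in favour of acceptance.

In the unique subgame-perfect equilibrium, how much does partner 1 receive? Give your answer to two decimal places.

In a stationary SPE each proposer offers the other exactly their discounted continuation value.
If partner 2 keeps x when proposing and partner 1 keeps y when proposing, then x = 120 − 0.81y and y = 120 − 0.44x.
Solving: x = 120(1 − 0.81) / (1 − 0.44·0.81) = 22.8 / 0.6436 ≈ 35.4257.
Partner 1 gets 120 − 35.4257 ≈ 84.5743.

84.57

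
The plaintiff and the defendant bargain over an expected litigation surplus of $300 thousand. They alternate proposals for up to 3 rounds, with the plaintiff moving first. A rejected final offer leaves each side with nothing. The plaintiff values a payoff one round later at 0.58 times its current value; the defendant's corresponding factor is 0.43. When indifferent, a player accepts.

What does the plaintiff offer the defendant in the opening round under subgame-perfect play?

Solve by backward induction from round 3.
Round 3 (the plaintiff proposes): the defendant will accept anything ≥ 0, so the plaintiff offers 0 and keeps 300.
Round 2 (the defendant proposes): the plaintiff can get 300 next round, worth 0.58 × 300 = 174 now, so the defendant offers 174, keeping 126.
Round 1 (the plaintiff proposes): the defendant can get 126 next round, worth 0.43 × 126 = 54.18 now, so the plaintiff offers 54.18, keeping 245.82.

54.18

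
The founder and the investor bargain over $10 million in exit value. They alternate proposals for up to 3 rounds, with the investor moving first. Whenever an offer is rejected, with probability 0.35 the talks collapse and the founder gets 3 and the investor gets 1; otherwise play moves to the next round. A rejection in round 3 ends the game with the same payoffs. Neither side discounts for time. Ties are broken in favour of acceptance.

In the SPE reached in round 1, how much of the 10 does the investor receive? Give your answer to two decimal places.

Round 3 (the investor proposes): the founder gets 3 if talks fail, so the investor offers 3 and keeps 7.
Round 2 (the founder proposes): rejecting gives the investor an expected 0.65 × 7 + 0.35 × 1 = 4.9. The founder offers 4.9 and keeps 10 − 4.9 = 5.1.
Round 1 (the investor proposes): rejecting gives the founder an expected 0.65 × 5.1 + 0.35 × 3 = 4.365. The investor offers 4.365 and keeps 10 − 4.365 = 5.635.

5.64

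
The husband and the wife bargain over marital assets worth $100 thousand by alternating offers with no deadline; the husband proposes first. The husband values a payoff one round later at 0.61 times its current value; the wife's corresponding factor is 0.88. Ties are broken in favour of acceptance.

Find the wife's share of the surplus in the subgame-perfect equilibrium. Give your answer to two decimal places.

74.09

When the husband proposes, the wife accepts any offer worth at least 0.88 times what the wife would get by proposing next round; and vice versa.
This gives x = 100 − 0.88y and y = 100 − 0.61x, where x and y are each side's share when it proposes.
Hence (1 − 0.88·0.61)x = 100(1 − 0.88), i.e. 0.4632·x = 12.
x ≈ 25.9067; the wife's share is 100 − x ≈ 74.0933.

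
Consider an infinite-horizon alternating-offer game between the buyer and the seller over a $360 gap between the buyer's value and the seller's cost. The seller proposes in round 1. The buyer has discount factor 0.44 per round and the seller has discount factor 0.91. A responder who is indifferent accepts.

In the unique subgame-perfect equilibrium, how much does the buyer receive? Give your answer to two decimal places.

23.78

Let x be the seller's share when the seller proposes and y be the buyer's share when the buyer proposes.
The buyer accepts iff offered ≥ 0.44·y, so x = 360 − 0.44y. Symmetrically y = 360 − 0.91x.
Substituting: x = 360 − 0.44(360 − 0.91x), giving x(1 − 0.91·0.44) = 360(1 − 0.44).
So x = 360 × 0.56 / 0.5996 ≈ 336.2241, and the buyer receives 360 − x ≈ 23.7759.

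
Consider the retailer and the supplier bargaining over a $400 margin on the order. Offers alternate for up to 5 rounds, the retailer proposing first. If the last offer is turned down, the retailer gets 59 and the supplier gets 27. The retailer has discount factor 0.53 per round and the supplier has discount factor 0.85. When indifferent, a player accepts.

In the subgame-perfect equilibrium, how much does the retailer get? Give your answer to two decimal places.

Round 5 (the retailer proposes): the supplier gets 27 if talks fail, so the retailer offers 27 and keeps 373.
Round 4 (the supplier proposes): the retailer can get 373 next round, worth 0.53 × 373 = 197.69 now; the supplier offers that and keeps 202.31.
Round 3 (the retailer proposes): the supplier can get 202.31 next round, worth 0.85 × 202.31 = 171.9635 now; the retailer offers that and keeps 228.0365.
Round 2 (the supplier proposes): the retailer can get 228.0365 next round, worth 0.53 × 228.0365 = 120.859345 now, so the supplier offers 120.859345, keeping 279.140655.
Round 1 (the retailer proposes): the supplier can get 279.140655 next round, worth 0.85 × 279.140655 = 237.26955675 now; the retailer offers that and keeps 162.73044325.

162.73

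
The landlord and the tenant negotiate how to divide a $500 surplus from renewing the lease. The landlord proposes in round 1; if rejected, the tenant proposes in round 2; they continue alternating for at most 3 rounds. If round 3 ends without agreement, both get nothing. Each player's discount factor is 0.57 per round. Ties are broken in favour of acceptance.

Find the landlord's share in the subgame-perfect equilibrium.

377.45

By backward induction:
Round 3 (the landlord proposes): rejection yields 0 for the tenant; the landlord offers 0 and keeps 500.
Round 2 (the tenant proposes): the landlord can get 500 next round, worth 0.57 × 500 = 285 now; the tenant offers that and keeps 215.
Round 1 (the landlord proposes): the tenant can get 215 next round, worth 0.57 × 215 = 122.55 now. The landlord offers 122.55 and keeps 500 − 122.55 = 377.45.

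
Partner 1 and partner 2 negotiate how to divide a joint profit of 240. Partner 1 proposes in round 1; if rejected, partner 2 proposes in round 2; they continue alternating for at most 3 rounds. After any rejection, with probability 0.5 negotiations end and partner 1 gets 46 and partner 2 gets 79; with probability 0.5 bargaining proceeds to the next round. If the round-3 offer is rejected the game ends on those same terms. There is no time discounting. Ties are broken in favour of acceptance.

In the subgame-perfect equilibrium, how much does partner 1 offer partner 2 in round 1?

107.75

Round 3 (partner 1 proposes): partner 2 gets 79 if talks fail, so partner 1 offers 79 and keeps 161.
Round 2 (partner 2 proposes): rejecting gives partner 1 an expected 0.5 × 161 + 0.5 × 46 = 103.5, so partner 2 offers 103.5, keeping 136.5.
Round 1 (partner 1 proposes): rejecting gives partner 2 an expected 0.5 × 136.5 + 0.5 × 79 = 107.75; partner 1 offers that and keeps 132.25.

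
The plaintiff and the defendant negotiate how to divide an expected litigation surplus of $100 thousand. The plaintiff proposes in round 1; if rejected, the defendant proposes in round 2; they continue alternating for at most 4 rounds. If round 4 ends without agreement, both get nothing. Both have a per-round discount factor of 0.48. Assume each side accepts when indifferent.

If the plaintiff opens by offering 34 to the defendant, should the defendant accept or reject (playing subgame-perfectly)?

Reject

Round 4 (the defendant proposes): rejection yields 0 for the plaintiff; the defendant offers 0 and keeps 100.
Round 3 (the plaintiff proposes): the defendant can get 100 next round, worth 0.48 × 100 = 48 now, so the plaintiff offers 48, keeping 52.
Round 2 (the defendant proposes): the plaintiff can get 52 next round, worth 0.48 × 52 = 24.96 now; the defendant offers that and keeps 75.04.
So by rejecting in round 1, the defendant gets 75.04 next round, worth 0.48 × 75.04 = 36.0192 now.
Offer 34 < 36.0192, so the defendant rejects.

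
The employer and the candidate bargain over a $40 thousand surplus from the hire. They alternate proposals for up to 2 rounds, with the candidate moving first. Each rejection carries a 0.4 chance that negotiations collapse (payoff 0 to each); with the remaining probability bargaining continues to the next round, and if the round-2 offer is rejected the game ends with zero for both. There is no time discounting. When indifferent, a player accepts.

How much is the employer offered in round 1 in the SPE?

24

Round 2 (the employer proposes): rejection yields 0 for the candidate; the employer offers 0 and keeps 40.
Round 1 (the candidate proposes): rejecting gives the employer an expected 0.6 × 40 = 24. The candidate offers 24 and keeps 40 − 24 = 16.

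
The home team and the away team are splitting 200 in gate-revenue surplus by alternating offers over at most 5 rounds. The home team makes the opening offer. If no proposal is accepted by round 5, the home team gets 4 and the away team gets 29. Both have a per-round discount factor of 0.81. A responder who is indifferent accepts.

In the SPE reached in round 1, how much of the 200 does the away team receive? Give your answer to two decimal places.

Round 5 (the home team proposes): the away team gets 29 if talks fail, so the home team offers 29 and keeps 171.
Round 4 (the away team proposes): the home team can get 171 next round, worth 0.81 × 171 = 138.51 now, so the away team offers 138.51, keeping 61.49.
Round 3 (the home team proposes): the away team can get 61.49 next round, worth 0.81 × 61.49 = 49.8069 now; the home team offers that and keeps 150.1931.
Round 2 (the away team proposes): the home team can get 150.1931 next round, worth 0.81 × 150.1931 = 121.656411 now. The away team offers 121.656411 and keeps 200 − 121.656411 = 78.343589.
Round 1 (the home team proposes): the away team can get 78.343589 next round, worth 0.81 × 78.343589 = 63.45830709 now; the home team offers that and keeps 136.54169291.

63.46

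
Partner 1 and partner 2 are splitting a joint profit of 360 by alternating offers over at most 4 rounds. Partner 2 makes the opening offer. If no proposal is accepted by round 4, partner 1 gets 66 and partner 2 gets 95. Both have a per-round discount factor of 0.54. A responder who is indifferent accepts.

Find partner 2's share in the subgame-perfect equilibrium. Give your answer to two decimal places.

Round 4 (partner 1 proposes): partner 2 gets 95 if talks fail, so partner 1 offers 95 and keeps 265.
Round 3 (partner 2 proposes): partner 1 can get 265 next round, worth 0.54 × 265 = 143.1 now, so partner 2 offers 143.1, keeping 216.9.
Round 2 (partner 1 proposes): partner 2 can get 216.9 next round, worth 0.54 × 216.9 = 117.126 now, so partner 1 offers 117.126, keeping 242.874.
Round 1 (partner 2 proposes): partner 1 can get 242.874 next round, worth 0.54 × 242.874 = 131.15196 now, so partner 2 offers 131.15196, keeping 228.84804.

228.85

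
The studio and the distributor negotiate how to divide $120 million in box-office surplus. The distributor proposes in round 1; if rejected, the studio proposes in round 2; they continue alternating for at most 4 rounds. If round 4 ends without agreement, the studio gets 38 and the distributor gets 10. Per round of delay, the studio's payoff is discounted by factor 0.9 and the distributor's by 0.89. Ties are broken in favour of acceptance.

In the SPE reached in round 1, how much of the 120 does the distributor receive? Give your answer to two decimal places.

28.82

Solve by backward induction from round 4.
Round 4 (the studio proposes): the distributor gets 10 if talks fail, so the studio offers 10 and keeps 110.
Round 3 (the distributor proposes): the studio can get 110 next round, worth 0.9 × 110 = 99 now. The distributor offers 99 and keeps 120 − 99 = 21.
Round 2 (the studio proposes): the distributor can get 21 next round, worth 0.89 × 21 = 18.69 now, so the studio offers 18.69, keeping 101.31.
Round 1 (the distributor proposes): the studio can get 101.31 next round, worth 0.9 × 101.31 = 91.179 now, so the distributor offers 91.179, keeping 28.821.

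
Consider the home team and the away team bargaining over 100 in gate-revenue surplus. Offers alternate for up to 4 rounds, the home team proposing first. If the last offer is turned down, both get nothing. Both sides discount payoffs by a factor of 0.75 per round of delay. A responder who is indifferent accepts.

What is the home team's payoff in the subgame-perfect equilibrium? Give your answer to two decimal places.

39.06

Round 4 (the away team proposes): the home team will accept anything ≥ 0, so the away team offers 0 and keeps 100.
Round 3 (the home team proposes): the away team can get 100 next round, worth 0.75 × 100 = 75 now, so the home team offers 75, keeping 25.
Round 2 (the away team proposes): the home team can get 25 next round, worth 0.75 × 25 = 18.75 now. The away team offers 18.75 and keeps 100 − 18.75 = 81.25.
Round 1 (the home team proposes): the away team can get 81.25 next round, worth 0.75 × 81.25 = 60.9375 now. The home team offers 60.9375 and keeps 100 − 60.9375 = 39.0625.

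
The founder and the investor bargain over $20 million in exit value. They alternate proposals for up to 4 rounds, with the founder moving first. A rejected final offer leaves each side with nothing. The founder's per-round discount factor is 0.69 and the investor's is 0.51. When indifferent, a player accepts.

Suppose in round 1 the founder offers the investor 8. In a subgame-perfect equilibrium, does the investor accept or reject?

Accept

Work out the investor's continuation value if the offer is rejected.
Round 4 (the investor proposes): the founder will accept anything ≥ 0, so the investor offers 0 and keeps 20.
Round 3 (the founder proposes): the investor can get 20 next round, worth 0.51 × 20 = 10.2 now; the founder offers that and keeps 9.8.
Round 2 (the investor proposes): the founder can get 9.8 next round, worth 0.69 × 9.8 = 6.762 now; the investor offers that and keeps 13.238.
So by rejecting in round 1, the investor gets 13.238 next round, worth 0.51 × 13.238 = 6.75138 now.
Offer 8 ≥ 6.75138, so the investor accepts.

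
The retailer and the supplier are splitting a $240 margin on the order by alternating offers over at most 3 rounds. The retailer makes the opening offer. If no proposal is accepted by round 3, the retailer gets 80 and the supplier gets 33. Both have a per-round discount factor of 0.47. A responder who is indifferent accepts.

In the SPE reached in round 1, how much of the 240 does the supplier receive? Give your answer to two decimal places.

67.07

Round 3 (the retailer proposes): the supplier gets 33 if talks fail, so the retailer offers 33 and keeps 207.
Round 2 (the supplier proposes): the retailer can get 207 next round, worth 0.47 × 207 = 97.29 now, so the supplier offers 97.29, keeping 142.71.
Round 1 (the retailer proposes): the supplier can get 142.71 next round, worth 0.47 × 142.71 = 67.0737 now; the retailer offers that and keeps 172.9263.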